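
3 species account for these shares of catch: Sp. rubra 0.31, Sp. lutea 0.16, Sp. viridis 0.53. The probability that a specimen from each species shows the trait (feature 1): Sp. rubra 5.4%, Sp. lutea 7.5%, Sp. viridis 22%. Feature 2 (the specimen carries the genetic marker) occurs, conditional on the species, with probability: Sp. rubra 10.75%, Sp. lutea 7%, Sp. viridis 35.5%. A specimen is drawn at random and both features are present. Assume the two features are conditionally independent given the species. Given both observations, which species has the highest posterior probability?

Sp. viridis

Prior × likelihood for each hypothesis:
  Sp. rubra: 0.31 × 0.054 × 0.1075 = 0.00179955
  Sp. lutea: 0.16 × 0.075 × 0.07 = 0.00084
  Sp. viridis: 0.53 × 0.22 × 0.355 = 0.041393
Total = 0.04403255.
Largest term belongs to Sp. viridis, so Sp. viridis is most probable.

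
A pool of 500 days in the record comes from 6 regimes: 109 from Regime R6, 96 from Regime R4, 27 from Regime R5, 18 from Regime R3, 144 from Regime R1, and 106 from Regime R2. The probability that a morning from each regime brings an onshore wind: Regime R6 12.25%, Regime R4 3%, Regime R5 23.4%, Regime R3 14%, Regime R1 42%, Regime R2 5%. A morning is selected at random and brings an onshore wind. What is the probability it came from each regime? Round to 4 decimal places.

By Bayes' rule, posterior ∝ prior × likelihood:
  Regime R6: 0.218 × 0.1225 = 0.026705
  Regime R4: 0.192 × 0.03 = 0.00576
  Regime R5: 0.054 × 0.234 = 0.012636
  Regime R3: 0.036 × 0.14 = 0.00504
  Regime R1: 0.288 × 0.42 = 0.12096
  Regime R2: 0.212 × 0.05 = 0.0106
Normalizing constant = 0.181701.
P(Regime R6 | onshore) = 0.026705/0.181701 ≈ 0.1470
P(Regime R4 | onshore) = 0.00576/0.181701 ≈ 0.0317
P(Regime R5 | onshore) = 0.012636/0.181701 ≈ 0.0695
P(Regime R3 | onshore) = 0.00504/0.181701 ≈ 0.0277
P(Regime R1 | onshore) = 0.12096/0.181701 ≈ 0.6657
P(Regime R2 | onshore) = 0.0106/0.181701 ≈ 0.0583

Regime R6 0.1470, Regime R4 0.0317, Regime R5 0.0695, Regime R3 0.0277, Regime R1 0.6657, Regime R2 0.0583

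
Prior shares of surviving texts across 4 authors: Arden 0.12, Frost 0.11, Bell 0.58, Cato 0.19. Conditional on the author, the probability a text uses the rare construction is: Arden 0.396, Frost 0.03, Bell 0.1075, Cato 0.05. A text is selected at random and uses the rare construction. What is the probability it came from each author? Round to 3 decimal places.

Arden 0.387, Frost 0.027, Bell 0.508, Cato 0.077

By Bayes' rule, posterior ∝ prior × likelihood:
  Arden: 0.12 × 0.396 = 0.04752
  Frost: 0.11 × 0.03 = 0.0033
  Bell: 0.58 × 0.1075 = 0.06235
  Cato: 0.19 × 0.05 = 0.0095
Sum = 0.12267.
P(Arden | rare-form) = 0.04752/0.12267 ≈ 0.387
P(Frost | rare-form) = 0.0033/0.12267 ≈ 0.027
P(Bell | rare-form) = 0.06235/0.12267 ≈ 0.508
P(Cato | rare-form) = 0.0095/0.12267 ≈ 0.077
(Check: 0.387+0.027+0.508+0.077 = 0.999.)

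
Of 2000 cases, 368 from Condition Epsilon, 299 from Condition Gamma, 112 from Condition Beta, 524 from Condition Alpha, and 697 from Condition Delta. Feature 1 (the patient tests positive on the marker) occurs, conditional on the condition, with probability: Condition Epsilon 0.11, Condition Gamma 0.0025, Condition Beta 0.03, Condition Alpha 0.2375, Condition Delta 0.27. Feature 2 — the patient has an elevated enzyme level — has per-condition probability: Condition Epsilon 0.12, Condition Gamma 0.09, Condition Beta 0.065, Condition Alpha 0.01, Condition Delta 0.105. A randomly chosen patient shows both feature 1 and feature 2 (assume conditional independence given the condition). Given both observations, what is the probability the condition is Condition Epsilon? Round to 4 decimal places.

0.1858

Prior × likelihood for each hypothesis:
  Condition Epsilon: 0.184 × 0.11 × 0.12 = 0.0024288
  Condition Gamma: 0.1495 × 0.0025 × 0.09 = 0.0000336375
  Condition Beta: 0.056 × 0.03 × 0.065 = 0.0001092
  Condition Alpha: 0.262 × 0.2375 × 0.01 = 0.00062225
  Condition Delta: 0.3485 × 0.27 × 0.105 = 0.009879975
Sum = 0.0130738625.
P(Condition Epsilon | evidence) = 0.0024288 / 0.0130738625 ≈ 0.1858.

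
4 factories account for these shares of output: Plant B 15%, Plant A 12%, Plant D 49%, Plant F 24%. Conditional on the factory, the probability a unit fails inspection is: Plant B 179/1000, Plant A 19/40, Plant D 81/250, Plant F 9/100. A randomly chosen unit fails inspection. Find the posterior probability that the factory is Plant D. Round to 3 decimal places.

By Bayes' rule, posterior ∝ prior × likelihood:
  Plant B: 0.15 × 0.179 = 0.02685
  Plant A: 0.12 × 0.475 = 0.057
  Plant D: 0.49 × 0.324 = 0.15876
  Plant F: 0.24 × 0.09 = 0.0216
Normalizing constant = 0.26421.
P(Plant D | evidence) = 0.15876 / 0.26421 ≈ 0.601.

0.601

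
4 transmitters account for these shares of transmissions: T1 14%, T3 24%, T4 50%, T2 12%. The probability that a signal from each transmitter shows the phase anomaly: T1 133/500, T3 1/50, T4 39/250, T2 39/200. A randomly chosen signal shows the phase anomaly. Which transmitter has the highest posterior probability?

Prior × likelihood for each hypothesis:
  T1: 0.14 × 0.266 = 0.03724
  T3: 0.24 × 0.02 = 0.0048
  T4: 0.5 × 0.156 = 0.078
  T2: 0.12 × 0.195 = 0.0234
Normalizing constant = 0.14344.
Largest term belongs to T4, so T4 is most probable.

T4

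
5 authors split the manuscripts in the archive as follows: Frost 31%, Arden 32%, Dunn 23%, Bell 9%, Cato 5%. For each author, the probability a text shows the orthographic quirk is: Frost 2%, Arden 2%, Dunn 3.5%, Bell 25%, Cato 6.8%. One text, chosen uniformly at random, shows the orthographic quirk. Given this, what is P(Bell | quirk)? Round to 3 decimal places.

0.483

Unnormalized posteriors (prior × likelihood):
  Frost: 0.31 × 0.02 = 0.0062
  Arden: 0.32 × 0.02 = 0.0064
  Dunn: 0.23 × 0.035 = 0.00805
  Bell: 0.09 × 0.25 = 0.0225
  Cato: 0.05 × 0.068 = 0.0034
Sum = 0.04655.
P(Bell | evidence) = 0.0225 / 0.04655 ≈ 0.483.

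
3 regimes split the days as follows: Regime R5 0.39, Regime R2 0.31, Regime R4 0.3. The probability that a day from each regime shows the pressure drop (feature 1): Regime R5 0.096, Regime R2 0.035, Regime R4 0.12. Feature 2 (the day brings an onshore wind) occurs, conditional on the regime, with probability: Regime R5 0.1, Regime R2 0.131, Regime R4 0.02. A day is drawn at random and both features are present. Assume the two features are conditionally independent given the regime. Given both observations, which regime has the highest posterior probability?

By Bayes' rule, posterior ∝ prior × likelihood:
  Regime R5: 0.39 × 0.096 × 0.1 = 0.003744
  Regime R2: 0.31 × 0.035 × 0.131 = 0.00142135
  Regime R4: 0.3 × 0.12 × 0.02 = 0.00072
Normalizing constant = 0.00588535.
Largest term belongs to Regime R5, so Regime R5 is most probable.

Regime R5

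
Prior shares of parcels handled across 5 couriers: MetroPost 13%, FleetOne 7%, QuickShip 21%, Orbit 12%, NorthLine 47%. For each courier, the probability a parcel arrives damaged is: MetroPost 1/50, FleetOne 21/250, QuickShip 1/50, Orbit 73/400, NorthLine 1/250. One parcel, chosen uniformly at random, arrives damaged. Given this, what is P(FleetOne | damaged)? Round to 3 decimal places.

By Bayes' rule, posterior ∝ prior × likelihood:
  MetroPost: 0.13 × 0.02 = 0.0026
  FleetOne: 0.07 × 0.084 = 0.00588
  QuickShip: 0.21 × 0.02 = 0.0042
  Orbit: 0.12 × 0.1825 = 0.0219
  NorthLine: 0.47 × 0.004 = 0.00188
Sum = 0.03646.
P(FleetOne | evidence) = 0.00588 / 0.03646 ≈ 0.161.

0.161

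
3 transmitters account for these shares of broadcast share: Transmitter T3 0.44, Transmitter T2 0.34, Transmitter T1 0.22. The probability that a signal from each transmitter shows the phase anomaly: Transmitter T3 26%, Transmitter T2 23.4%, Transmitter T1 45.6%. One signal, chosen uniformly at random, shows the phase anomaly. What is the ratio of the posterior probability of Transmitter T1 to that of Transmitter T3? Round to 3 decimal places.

0.877

Unnormalized posteriors (prior × likelihood):
  Transmitter T3: 0.44 × 0.26 = 0.1144
  Transmitter T2: 0.34 × 0.234 = 0.07956
  Transmitter T1: 0.22 × 0.456 = 0.10032
Sum = 0.29428.
The ratio is 0.10032 / 0.1144 (the normalizer cancels) = 0.877.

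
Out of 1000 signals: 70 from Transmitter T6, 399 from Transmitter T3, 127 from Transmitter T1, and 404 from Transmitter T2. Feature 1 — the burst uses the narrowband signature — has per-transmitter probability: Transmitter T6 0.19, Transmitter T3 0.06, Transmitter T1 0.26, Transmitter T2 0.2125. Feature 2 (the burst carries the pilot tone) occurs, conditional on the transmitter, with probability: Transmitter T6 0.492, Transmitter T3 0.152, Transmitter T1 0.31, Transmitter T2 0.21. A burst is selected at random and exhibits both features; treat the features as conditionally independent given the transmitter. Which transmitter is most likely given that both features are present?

Prior × likelihood for each hypothesis:
  Transmitter T6: 0.07 × 0.19 × 0.492 = 0.0065436
  Transmitter T3: 0.399 × 0.06 × 0.152 = 0.00363888
  Transmitter T1: 0.127 × 0.26 × 0.31 = 0.0102362
  Transmitter T2: 0.404 × 0.2125 × 0.21 = 0.0180285
Total = 0.03844718.
Largest term belongs to Transmitter T2, so Transmitter T2 is most probable.

Transmitter T2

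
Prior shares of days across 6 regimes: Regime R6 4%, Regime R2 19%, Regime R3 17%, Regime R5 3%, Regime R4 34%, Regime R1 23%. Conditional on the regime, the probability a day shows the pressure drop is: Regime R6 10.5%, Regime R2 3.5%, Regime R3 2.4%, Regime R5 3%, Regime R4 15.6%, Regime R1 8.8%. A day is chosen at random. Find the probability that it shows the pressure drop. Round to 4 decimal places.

Unnormalized posteriors (prior × likelihood):
  Regime R6: 0.04 × 0.105 = 0.0042
  Regime R2: 0.19 × 0.035 = 0.00665
  Regime R3: 0.17 × 0.024 = 0.00408
  Regime R5: 0.03 × 0.03 = 0.0009
  Regime R4: 0.34 × 0.156 = 0.05304
  Regime R1: 0.23 × 0.088 = 0.02024
P(drop) = 0.0042 + 0.00665 + 0.00408 + 0.0009 + 0.05304 + 0.02024 = 0.08911 → 0.0891.

0.0891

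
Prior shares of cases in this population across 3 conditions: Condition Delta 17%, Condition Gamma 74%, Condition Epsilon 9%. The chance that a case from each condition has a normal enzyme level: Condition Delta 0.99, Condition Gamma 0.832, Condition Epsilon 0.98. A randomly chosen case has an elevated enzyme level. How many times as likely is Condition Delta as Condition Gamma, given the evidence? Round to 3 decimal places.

0.014

Taking complements, P(elevated | each) = Condition Delta 0.01, Condition Gamma 0.168, Condition Epsilon 0.02.
Prior × likelihood for each hypothesis:
  Condition Delta: 0.17 × 0.01 = 0.0017
  Condition Gamma: 0.74 × 0.168 = 0.12432
  Condition Epsilon: 0.09 × 0.02 = 0.0018
Sum = 0.12782.
The ratio is 0.0017 / 0.12432 (the normalizer cancels) = 0.014.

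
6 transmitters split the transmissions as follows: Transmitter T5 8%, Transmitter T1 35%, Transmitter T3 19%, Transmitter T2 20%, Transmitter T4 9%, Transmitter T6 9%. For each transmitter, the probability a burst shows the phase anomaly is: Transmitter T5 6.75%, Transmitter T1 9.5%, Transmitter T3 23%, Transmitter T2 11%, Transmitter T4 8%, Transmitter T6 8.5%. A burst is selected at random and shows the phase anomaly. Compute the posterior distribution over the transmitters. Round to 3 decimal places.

Transmitter T5 0.045, Transmitter T1 0.279, Transmitter T3 0.367, Transmitter T2 0.185, Transmitter T4 0.060, Transmitter T6 0.064

By Bayes' rule, posterior ∝ prior × likelihood:
  Transmitter T5: 0.08 × 0.0675 = 0.0054
  Transmitter T1: 0.35 × 0.095 = 0.03325
  Transmitter T3: 0.19 × 0.23 = 0.0437
  Transmitter T2: 0.2 × 0.11 = 0.022
  Transmitter T4: 0.09 × 0.08 = 0.0072
  Transmitter T6: 0.09 × 0.085 = 0.00765
Sum = 0.1192.
P(Transmitter T5 | anomaly) = 0.0054/0.1192 ≈ 0.045
P(Transmitter T1 | anomaly) = 0.03325/0.1192 ≈ 0.279
P(Transmitter T3 | anomaly) = 0.0437/0.1192 ≈ 0.367
P(Transmitter T2 | anomaly) = 0.022/0.1192 ≈ 0.185
P(Transmitter T4 | anomaly) = 0.0072/0.1192 ≈ 0.060
P(Transmitter T6 | anomaly) = 0.00765/0.1192 ≈ 0.064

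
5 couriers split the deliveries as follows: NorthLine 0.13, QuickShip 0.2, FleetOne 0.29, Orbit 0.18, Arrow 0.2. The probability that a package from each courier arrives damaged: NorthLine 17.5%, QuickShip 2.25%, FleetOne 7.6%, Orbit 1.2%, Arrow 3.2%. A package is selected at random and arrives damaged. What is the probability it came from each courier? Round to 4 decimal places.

Prior × likelihood for each hypothesis:
  NorthLine: 0.13 × 0.175 = 0.02275
  QuickShip: 0.2 × 0.0225 = 0.0045
  FleetOne: 0.29 × 0.076 = 0.02204
  Orbit: 0.18 × 0.012 = 0.00216
  Arrow: 0.2 × 0.032 = 0.0064
Normalizing constant = 0.05785.
P(NorthLine | damaged) = 0.02275/0.05785 ≈ 0.3933
P(QuickShip | damaged) = 0.0045/0.05785 ≈ 0.0778
P(FleetOne | damaged) = 0.02204/0.05785 ≈ 0.3810
P(Orbit | damaged) = 0.00216/0.05785 ≈ 0.0373
P(Arrow | damaged) = 0.0064/0.05785 ≈ 0.1106
(Check: 0.3933+0.0778+0.3810+0.0373+0.1106 = 1.0000.)

NorthLine 0.3933, QuickShip 0.0778, FleetOne 0.3810, Orbit 0.0373, Arrow 0.1106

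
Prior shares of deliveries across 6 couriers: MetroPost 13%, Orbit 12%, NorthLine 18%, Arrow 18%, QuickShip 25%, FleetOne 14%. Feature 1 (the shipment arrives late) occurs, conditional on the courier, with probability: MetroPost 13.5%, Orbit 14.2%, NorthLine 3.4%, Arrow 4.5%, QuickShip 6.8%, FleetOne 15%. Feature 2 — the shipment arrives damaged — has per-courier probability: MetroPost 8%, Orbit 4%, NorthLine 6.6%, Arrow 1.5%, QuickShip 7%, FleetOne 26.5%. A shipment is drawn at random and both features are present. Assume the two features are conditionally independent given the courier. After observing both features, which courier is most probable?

FleetOne

Prior × likelihood for each hypothesis:
  MetroPost: 0.13 × 0.135 × 0.08 = 0.001404
  Orbit: 0.12 × 0.142 × 0.04 = 0.0006816
  NorthLine: 0.18 × 0.034 × 0.066 = 0.00040392
  Arrow: 0.18 × 0.045 × 0.015 = 0.0001215
  QuickShip: 0.25 × 0.068 × 0.07 = 0.00119
  FleetOne: 0.14 × 0.15 × 0.265 = 0.005565
Total = 0.00936602.
Largest term belongs to FleetOne, so FleetOne is most probable.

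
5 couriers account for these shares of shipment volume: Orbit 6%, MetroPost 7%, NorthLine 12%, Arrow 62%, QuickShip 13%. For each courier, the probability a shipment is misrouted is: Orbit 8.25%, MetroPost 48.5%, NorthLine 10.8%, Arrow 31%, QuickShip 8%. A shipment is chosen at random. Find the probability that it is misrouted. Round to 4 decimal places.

Unnormalized posteriors (prior × likelihood):
  Orbit: 0.06 × 0.0825 = 0.00495
  MetroPost: 0.07 × 0.485 = 0.03395
  NorthLine: 0.12 × 0.108 = 0.01296
  Arrow: 0.62 × 0.31 = 0.1922
  QuickShip: 0.13 × 0.08 = 0.0104
P(misrouted) = 0.00495 + 0.03395 + 0.01296 + 0.1922 + 0.0104 = 0.25446 → 0.2545.

0.2545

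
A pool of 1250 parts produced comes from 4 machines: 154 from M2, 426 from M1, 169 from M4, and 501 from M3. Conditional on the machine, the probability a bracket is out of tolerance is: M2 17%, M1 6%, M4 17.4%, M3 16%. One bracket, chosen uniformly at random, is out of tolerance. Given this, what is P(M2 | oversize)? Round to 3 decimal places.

Prior × likelihood for each hypothesis:
  M2: 0.1232 × 0.17 = 0.020944
  M1: 0.3408 × 0.06 = 0.020448
  M4: 0.1352 × 0.174 = 0.0235248
  M3: 0.4008 × 0.16 = 0.064128
Normalizing constant = 0.1290448.
P(M2 | evidence) = 0.020944 / 0.1290448 ≈ 0.162.

0.162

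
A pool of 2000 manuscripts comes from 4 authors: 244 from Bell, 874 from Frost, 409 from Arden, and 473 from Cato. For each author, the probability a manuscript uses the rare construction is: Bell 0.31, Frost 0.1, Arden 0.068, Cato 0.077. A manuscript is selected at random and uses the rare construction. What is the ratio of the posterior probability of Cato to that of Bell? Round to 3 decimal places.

Compute prior × likelihood for every hypothesis:
  Bell: 0.122 × 0.31 = 0.03782
  Frost: 0.437 × 0.1 = 0.0437
  Arden: 0.2045 × 0.068 = 0.013906
  Cato: 0.2365 × 0.077 = 0.0182105
Sum = 0.1136365.
The ratio is 0.0182105 / 0.03782 (the normalizer cancels) = 0.482.

0.482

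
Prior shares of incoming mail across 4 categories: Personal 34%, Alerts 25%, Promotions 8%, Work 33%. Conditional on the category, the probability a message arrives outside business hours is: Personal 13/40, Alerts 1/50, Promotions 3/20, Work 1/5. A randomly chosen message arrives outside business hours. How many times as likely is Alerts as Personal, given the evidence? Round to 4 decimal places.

Prior × likelihood for each hypothesis:
  Personal: 0.34 × 0.325 = 0.1105
  Alerts: 0.25 × 0.02 = 0.005
  Promotions: 0.08 × 0.15 = 0.012
  Work: 0.33 × 0.2 = 0.066
Total = 0.1935.
The ratio is 0.005 / 0.1105 (the normalizer cancels) = 0.0452.

0.0452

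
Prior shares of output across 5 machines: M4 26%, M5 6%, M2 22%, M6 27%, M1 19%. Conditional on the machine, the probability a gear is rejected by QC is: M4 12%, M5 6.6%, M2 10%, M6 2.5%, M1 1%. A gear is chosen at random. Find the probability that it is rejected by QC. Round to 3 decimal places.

Compute prior × likelihood for every hypothesis:
  M4: 0.26 × 0.12 = 0.0312
  M5: 0.06 × 0.066 = 0.00396
  M2: 0.22 × 0.1 = 0.022
  M6: 0.27 × 0.025 = 0.00675
  M1: 0.19 × 0.01 = 0.0019
P(rejected) = 0.0312 + 0.00396 + 0.022 + 0.00675 + 0.0019 = 0.06581 → 0.066.

0.066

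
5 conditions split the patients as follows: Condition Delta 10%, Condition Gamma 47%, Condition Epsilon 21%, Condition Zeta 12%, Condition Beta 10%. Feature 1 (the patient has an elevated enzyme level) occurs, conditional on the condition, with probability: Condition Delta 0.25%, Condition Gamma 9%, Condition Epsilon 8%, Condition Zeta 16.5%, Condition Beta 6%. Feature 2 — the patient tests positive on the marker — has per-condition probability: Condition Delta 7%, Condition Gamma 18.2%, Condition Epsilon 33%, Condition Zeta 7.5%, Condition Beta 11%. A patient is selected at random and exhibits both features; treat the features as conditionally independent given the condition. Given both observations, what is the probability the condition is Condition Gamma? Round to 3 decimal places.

Compute prior × likelihood for every hypothesis:
  Condition Delta: 0.1 × 0.0025 × 0.07 = 0.0000175
  Condition Gamma: 0.47 × 0.09 × 0.182 = 0.0076986
  Condition Epsilon: 0.21 × 0.08 × 0.33 = 0.005544
  Condition Zeta: 0.12 × 0.165 × 0.075 = 0.001485
  Condition Beta: 0.1 × 0.06 × 0.11 = 0.00066
Sum = 0.0154051.
P(Condition Gamma | evidence) = 0.0076986 / 0.0154051 ≈ 0.500.

0.500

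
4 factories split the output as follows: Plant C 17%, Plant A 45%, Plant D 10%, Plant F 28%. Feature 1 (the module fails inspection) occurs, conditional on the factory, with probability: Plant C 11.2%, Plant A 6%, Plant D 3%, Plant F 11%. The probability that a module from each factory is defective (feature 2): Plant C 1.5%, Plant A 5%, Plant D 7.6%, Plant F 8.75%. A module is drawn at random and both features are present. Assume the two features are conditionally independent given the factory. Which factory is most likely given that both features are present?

Unnormalized posteriors (prior × likelihood):
  Plant C: 0.17 × 0.112 × 0.015 = 0.0002856
  Plant A: 0.45 × 0.06 × 0.05 = 0.00135
  Plant D: 0.1 × 0.03 × 0.076 = 0.000228
  Plant F: 0.28 × 0.11 × 0.0875 = 0.002695
Normalizing constant = 0.0045586.
Largest term belongs to Plant F, so Plant F is most probable.

Plant F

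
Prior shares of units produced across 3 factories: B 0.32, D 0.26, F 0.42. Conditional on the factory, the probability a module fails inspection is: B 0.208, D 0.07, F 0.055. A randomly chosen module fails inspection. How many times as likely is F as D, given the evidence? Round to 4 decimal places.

1.2692

By Bayes' rule, posterior ∝ prior × likelihood:
  B: 0.32 × 0.208 = 0.06656
  D: 0.26 × 0.07 = 0.0182
  F: 0.42 × 0.055 = 0.0231
Sum = 0.10786.
The ratio is 0.0231 / 0.0182 (the normalizer cancels) = 1.2692.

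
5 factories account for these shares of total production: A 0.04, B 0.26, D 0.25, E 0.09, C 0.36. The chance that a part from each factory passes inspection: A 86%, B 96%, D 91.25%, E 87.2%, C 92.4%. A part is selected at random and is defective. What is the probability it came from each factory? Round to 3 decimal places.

A 0.073, B 0.135, D 0.285, E 0.150, C 0.356

Taking complements, P(defective | each) = A 0.14, B 0.04, D 0.0875, E 0.128, C 0.076.
Unnormalized posteriors (prior × likelihood):
  A: 0.04 × 0.14 = 0.0056
  B: 0.26 × 0.04 = 0.0104
  D: 0.25 × 0.0875 = 0.021875
  E: 0.09 × 0.128 = 0.01152
  C: 0.36 × 0.076 = 0.02736
Normalizing constant = 0.076755.
P(A | defective) = 0.0056/0.076755 ≈ 0.073
P(B | defective) = 0.0104/0.076755 ≈ 0.135
P(D | defective) = 0.021875/0.076755 ≈ 0.285
P(E | defective) = 0.01152/0.076755 ≈ 0.150
P(C | defective) = 0.02736/0.076755 ≈ 0.356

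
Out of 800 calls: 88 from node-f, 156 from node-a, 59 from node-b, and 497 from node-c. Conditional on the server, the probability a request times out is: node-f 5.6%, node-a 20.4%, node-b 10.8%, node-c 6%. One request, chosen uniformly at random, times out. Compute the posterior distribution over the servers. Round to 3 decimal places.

Prior × likelihood for each hypothesis:
  node-f: 0.11 × 0.056 = 0.00616
  node-a: 0.195 × 0.204 = 0.03978
  node-b: 0.07375 × 0.108 = 0.007965
  node-c: 0.62125 × 0.06 = 0.037275
Normalizing constant = 0.09118.
P(node-f | timeout) = 0.00616/0.09118 ≈ 0.068
P(node-a | timeout) = 0.03978/0.09118 ≈ 0.436
P(node-b | timeout) = 0.007965/0.09118 ≈ 0.087
P(node-c | timeout) = 0.037275/0.09118 ≈ 0.409
(Check: 0.068+0.436+0.087+0.409 = 1.000.)

node-f 0.068, node-a 0.436, node-b 0.087, node-c 0.409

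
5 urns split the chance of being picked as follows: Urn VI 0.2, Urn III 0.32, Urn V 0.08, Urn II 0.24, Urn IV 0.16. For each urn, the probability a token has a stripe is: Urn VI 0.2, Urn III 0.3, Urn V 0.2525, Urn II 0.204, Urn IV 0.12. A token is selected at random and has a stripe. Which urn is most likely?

Urn III

Compute prior × likelihood for every hypothesis:
  Urn VI: 0.2 × 0.2 = 0.04
  Urn III: 0.32 × 0.3 = 0.096
  Urn V: 0.08 × 0.2525 = 0.0202
  Urn II: 0.24 × 0.204 = 0.04896
  Urn IV: 0.16 × 0.12 = 0.0192
Sum = 0.22436.
Largest term belongs to Urn III, so Urn III is most probable.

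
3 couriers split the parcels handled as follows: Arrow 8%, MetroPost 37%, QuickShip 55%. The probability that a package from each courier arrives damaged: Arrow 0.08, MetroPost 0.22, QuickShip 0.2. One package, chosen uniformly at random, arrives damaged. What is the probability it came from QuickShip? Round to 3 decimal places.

By Bayes' rule, posterior ∝ prior × likelihood:
  Arrow: 0.08 × 0.08 = 0.0064
  MetroPost: 0.37 × 0.22 = 0.0814
  QuickShip: 0.55 × 0.2 = 0.11
Normalizing constant = 0.1978.
P(QuickShip | evidence) = 0.11 / 0.1978 ≈ 0.556.

0.556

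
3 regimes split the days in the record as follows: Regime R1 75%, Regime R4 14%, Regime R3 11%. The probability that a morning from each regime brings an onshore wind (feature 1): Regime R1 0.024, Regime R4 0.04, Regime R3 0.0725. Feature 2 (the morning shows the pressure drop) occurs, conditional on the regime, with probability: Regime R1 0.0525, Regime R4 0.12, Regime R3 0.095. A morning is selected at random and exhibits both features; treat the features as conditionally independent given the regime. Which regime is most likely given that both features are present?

Prior × likelihood for each hypothesis:
  Regime R1: 0.75 × 0.024 × 0.0525 = 0.000945
  Regime R4: 0.14 × 0.04 × 0.12 = 0.000672
  Regime R3: 0.11 × 0.0725 × 0.095 = 0.000757625
Normalizing constant = 0.002374625.
Largest term belongs to Regime R1, so Regime R1 is most probable.

Regime R1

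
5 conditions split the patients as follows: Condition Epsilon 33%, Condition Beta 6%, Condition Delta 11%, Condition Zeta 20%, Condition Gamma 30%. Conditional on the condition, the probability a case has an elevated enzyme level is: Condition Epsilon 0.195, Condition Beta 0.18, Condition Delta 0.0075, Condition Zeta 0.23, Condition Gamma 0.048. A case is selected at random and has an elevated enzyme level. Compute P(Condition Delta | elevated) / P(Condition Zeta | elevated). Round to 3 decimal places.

0.018

Prior × likelihood for each hypothesis:
  Condition Epsilon: 0.33 × 0.195 = 0.06435
  Condition Beta: 0.06 × 0.18 = 0.0108
  Condition Delta: 0.11 × 0.0075 = 0.000825
  Condition Zeta: 0.2 × 0.23 = 0.046
  Condition Gamma: 0.3 × 0.048 = 0.0144
Normalizing constant = 0.136375.
The ratio is 0.000825 / 0.046 (the normalizer cancels) = 0.018.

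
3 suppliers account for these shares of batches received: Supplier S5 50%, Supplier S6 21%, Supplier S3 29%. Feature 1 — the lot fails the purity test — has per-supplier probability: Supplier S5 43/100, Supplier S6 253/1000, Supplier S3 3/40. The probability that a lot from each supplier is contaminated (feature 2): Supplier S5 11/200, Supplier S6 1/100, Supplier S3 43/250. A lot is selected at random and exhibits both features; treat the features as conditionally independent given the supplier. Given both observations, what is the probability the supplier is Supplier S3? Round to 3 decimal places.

0.232

By Bayes' rule, posterior ∝ prior × likelihood:
  Supplier S5: 0.5 × 0.43 × 0.055 = 0.011825
  Supplier S6: 0.21 × 0.253 × 0.01 = 0.0005313
  Supplier S3: 0.29 × 0.075 × 0.172 = 0.003741
Normalizing constant = 0.0160973.
P(Supplier S3 | evidence) = 0.003741 / 0.0160973 ≈ 0.232.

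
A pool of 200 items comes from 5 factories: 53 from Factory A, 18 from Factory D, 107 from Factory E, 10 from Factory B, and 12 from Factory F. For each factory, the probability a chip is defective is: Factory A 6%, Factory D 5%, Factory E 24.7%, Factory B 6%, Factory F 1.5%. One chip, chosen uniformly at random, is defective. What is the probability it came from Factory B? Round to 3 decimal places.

Unnormalized posteriors (prior × likelihood):
  Factory A: 0.265 × 0.06 = 0.0159
  Factory D: 0.09 × 0.05 = 0.0045
  Factory E: 0.535 × 0.247 = 0.132145
  Factory B: 0.05 × 0.06 = 0.003
  Factory F: 0.06 × 0.015 = 0.0009
Sum = 0.156445.
P(Factory B | evidence) = 0.003 / 0.156445 ≈ 0.019.

0.019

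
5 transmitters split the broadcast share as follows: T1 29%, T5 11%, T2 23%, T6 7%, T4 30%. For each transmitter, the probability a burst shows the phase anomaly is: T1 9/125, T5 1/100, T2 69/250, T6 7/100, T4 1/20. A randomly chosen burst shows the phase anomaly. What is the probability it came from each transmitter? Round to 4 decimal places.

Compute prior × likelihood for every hypothesis:
  T1: 0.29 × 0.072 = 0.02088
  T5: 0.11 × 0.01 = 0.0011
  T2: 0.23 × 0.276 = 0.06348
  T6: 0.07 × 0.07 = 0.0049
  T4: 0.3 × 0.05 = 0.015
Sum = 0.10536.
P(T1 | anomaly) = 0.02088/0.10536 ≈ 0.1982
P(T5 | anomaly) = 0.0011/0.10536 ≈ 0.0104
P(T2 | anomaly) = 0.06348/0.10536 ≈ 0.6025
P(T6 | anomaly) = 0.0049/0.10536 ≈ 0.0465
P(T4 | anomaly) = 0.015/0.10536 ≈ 0.1424
(Check: 0.1982+0.0104+0.6025+0.0465+0.1424 = 1.0000.)

T1 0.1982, T5 0.0104, T2 0.6025, T6 0.0465, T4 0.1424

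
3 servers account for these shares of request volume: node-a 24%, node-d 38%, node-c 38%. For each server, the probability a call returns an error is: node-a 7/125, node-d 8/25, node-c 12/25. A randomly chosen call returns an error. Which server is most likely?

Unnormalized posteriors (prior × likelihood):
  node-a: 0.24 × 0.056 = 0.01344
  node-d: 0.38 × 0.32 = 0.1216
  node-c: 0.38 × 0.48 = 0.1824
Sum = 0.31744.
Largest term belongs to node-c, so node-c is most probable.

node-c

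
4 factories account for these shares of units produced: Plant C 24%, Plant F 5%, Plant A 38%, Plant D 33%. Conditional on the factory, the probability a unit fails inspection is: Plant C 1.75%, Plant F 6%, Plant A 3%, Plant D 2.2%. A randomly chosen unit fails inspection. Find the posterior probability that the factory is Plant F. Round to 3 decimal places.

0.116

Prior × likelihood for each hypothesis:
  Plant C: 0.24 × 0.0175 = 0.0042
  Plant F: 0.05 × 0.06 = 0.003
  Plant A: 0.38 × 0.03 = 0.0114
  Plant D: 0.33 × 0.022 = 0.00726
Total = 0.02586.
P(Plant F | evidence) = 0.003 / 0.02586 ≈ 0.116.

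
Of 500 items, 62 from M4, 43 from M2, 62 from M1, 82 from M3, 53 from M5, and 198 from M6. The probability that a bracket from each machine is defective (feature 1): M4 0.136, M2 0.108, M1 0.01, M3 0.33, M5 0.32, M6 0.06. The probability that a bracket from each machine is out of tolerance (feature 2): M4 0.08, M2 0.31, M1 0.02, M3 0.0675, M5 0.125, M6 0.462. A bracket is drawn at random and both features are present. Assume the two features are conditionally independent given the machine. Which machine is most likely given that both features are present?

Prior × likelihood for each hypothesis:
  M4: 0.124 × 0.136 × 0.08 = 0.00134912
  M2: 0.086 × 0.108 × 0.31 = 0.00287928
  M1: 0.124 × 0.01 × 0.02 = 0.0000248
  M3: 0.164 × 0.33 × 0.0675 = 0.0036531
  M5: 0.106 × 0.32 × 0.125 = 0.00424
  M6: 0.396 × 0.06 × 0.462 = 0.01097712
Normalizing constant = 0.02312342.
Largest term belongs to M6, so M6 is most probable.

M6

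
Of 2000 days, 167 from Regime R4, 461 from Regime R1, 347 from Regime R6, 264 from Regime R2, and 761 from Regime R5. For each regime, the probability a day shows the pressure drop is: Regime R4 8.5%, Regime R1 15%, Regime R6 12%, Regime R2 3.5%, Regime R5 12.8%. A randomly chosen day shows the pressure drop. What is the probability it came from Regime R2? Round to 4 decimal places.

By Bayes' rule, posterior ∝ prior × likelihood:
  Regime R4: 0.0835 × 0.085 = 0.0070975
  Regime R1: 0.2305 × 0.15 = 0.034575
  Regime R6: 0.1735 × 0.12 = 0.02082
  Regime R2: 0.132 × 0.035 = 0.00462
  Regime R5: 0.3805 × 0.128 = 0.048704
Total = 0.1158165.
P(Regime R2 | evidence) = 0.00462 / 0.1158165 ≈ 0.0399.

0.0399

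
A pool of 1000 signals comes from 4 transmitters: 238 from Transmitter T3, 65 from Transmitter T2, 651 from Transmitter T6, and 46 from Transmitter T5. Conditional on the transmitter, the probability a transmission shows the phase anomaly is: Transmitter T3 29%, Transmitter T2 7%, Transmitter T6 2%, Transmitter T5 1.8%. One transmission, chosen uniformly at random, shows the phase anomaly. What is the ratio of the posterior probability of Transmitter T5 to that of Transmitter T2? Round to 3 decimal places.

0.182

Unnormalized posteriors (prior × likelihood):
  Transmitter T3: 0.238 × 0.29 = 0.06902
  Transmitter T2: 0.065 × 0.07 = 0.00455
  Transmitter T6: 0.651 × 0.02 = 0.01302
  Transmitter T5: 0.046 × 0.018 = 0.000828
Normalizing constant = 0.087418.
The ratio is 0.000828 / 0.00455 (the normalizer cancels) = 0.182.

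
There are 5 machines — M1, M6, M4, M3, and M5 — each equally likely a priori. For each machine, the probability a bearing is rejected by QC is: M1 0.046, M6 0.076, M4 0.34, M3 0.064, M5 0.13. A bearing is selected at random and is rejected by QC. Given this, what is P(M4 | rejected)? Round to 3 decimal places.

0.518

With a uniform prior (1/5 each), posterior ∝ likelihood:
  M1: 0.046
  M6: 0.076
  M4: 0.34
  M3: 0.064
  M5: 0.13
Sum = 0.656.
P(M4 | evidence) = 0.34 / 0.656 ≈ 0.518.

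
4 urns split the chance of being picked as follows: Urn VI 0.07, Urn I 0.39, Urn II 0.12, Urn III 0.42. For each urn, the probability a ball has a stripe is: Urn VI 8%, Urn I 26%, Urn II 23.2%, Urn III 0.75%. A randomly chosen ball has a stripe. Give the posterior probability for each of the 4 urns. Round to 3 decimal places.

Urn VI 0.041, Urn I 0.735, Urn II 0.202, Urn III 0.023

Prior × likelihood for each hypothesis:
  Urn VI: 0.07 × 0.08 = 0.0056
  Urn I: 0.39 × 0.26 = 0.1014
  Urn II: 0.12 × 0.232 = 0.02784
  Urn III: 0.42 × 0.0075 = 0.00315
Sum = 0.13799.
P(Urn VI | striped) = 0.0056/0.13799 ≈ 0.041
P(Urn I | striped) = 0.1014/0.13799 ≈ 0.735
P(Urn II | striped) = 0.02784/0.13799 ≈ 0.202
P(Urn III | striped) = 0.00315/0.13799 ≈ 0.023
(Check: 0.041+0.735+0.202+0.023 = 1.001.)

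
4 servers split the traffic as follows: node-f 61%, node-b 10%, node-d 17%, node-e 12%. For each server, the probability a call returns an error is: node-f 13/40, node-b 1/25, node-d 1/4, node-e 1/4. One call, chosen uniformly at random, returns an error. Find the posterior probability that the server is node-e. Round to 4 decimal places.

By Bayes' rule, posterior ∝ prior × likelihood:
  node-f: 0.61 × 0.325 = 0.19825
  node-b: 0.1 × 0.04 = 0.004
  node-d: 0.17 × 0.25 = 0.0425
  node-e: 0.12 × 0.25 = 0.03
Total = 0.27475.
P(node-e | evidence) = 0.03 / 0.27475 ≈ 0.1092.

0.1092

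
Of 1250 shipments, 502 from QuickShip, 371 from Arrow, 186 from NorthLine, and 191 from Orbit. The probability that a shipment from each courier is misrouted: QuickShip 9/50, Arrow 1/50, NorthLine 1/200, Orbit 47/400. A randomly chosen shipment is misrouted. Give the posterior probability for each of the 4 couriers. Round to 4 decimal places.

QuickShip 0.7458, Arrow 0.0612, NorthLine 0.0077, Orbit 0.1852

Prior × likelihood for each hypothesis:
  QuickShip: 0.4016 × 0.18 = 0.072288
  Arrow: 0.2968 × 0.02 = 0.005936
  NorthLine: 0.1488 × 0.005 = 0.000744
  Orbit: 0.1528 × 0.1175 = 0.017954
Total = 0.096922.
P(QuickShip | misrouted) = 0.072288/0.096922 ≈ 0.7458
P(Arrow | misrouted) = 0.005936/0.096922 ≈ 0.0612
P(NorthLine | misrouted) = 0.000744/0.096922 ≈ 0.0077
P(Orbit | misrouted) = 0.017954/0.096922 ≈ 0.1852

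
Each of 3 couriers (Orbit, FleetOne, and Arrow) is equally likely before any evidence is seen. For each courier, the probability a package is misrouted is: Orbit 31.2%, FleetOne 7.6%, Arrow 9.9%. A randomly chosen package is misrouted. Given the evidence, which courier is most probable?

Orbit

Since the prior is uniform, the posterior is proportional to the likelihood:
  Orbit: 0.312
  FleetOne: 0.076
  Arrow: 0.099
Total = 0.487.
Largest term belongs to Orbit, so Orbit is most probable.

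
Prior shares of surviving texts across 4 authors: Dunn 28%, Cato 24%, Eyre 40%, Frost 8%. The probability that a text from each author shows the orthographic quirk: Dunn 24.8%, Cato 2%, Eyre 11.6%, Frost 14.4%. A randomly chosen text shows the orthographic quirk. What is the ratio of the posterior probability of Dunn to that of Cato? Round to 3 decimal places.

14.467

Unnormalized posteriors (prior × likelihood):
  Dunn: 0.28 × 0.248 = 0.06944
  Cato: 0.24 × 0.02 = 0.0048
  Eyre: 0.4 × 0.116 = 0.0464
  Frost: 0.08 × 0.144 = 0.01152
Sum = 0.13216.
The ratio is 0.06944 / 0.0048 (the normalizer cancels) = 14.467.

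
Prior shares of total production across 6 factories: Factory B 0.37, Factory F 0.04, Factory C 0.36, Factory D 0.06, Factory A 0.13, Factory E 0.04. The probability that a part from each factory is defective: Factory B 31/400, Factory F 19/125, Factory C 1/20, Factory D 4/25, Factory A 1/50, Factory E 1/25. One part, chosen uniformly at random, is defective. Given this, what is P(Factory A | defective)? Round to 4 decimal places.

0.0391

Unnormalized posteriors (prior × likelihood):
  Factory B: 0.37 × 0.0775 = 0.028675
  Factory F: 0.04 × 0.152 = 0.00608
  Factory C: 0.36 × 0.05 = 0.018
  Factory D: 0.06 × 0.16 = 0.0096
  Factory A: 0.13 × 0.02 = 0.0026
  Factory E: 0.04 × 0.04 = 0.0016
Total = 0.066555.
P(Factory A | evidence) = 0.0026 / 0.066555 ≈ 0.0391.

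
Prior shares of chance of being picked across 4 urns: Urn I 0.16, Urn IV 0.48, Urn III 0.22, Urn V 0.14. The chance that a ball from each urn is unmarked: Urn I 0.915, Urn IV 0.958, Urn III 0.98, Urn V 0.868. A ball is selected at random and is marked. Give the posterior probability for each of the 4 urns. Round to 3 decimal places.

Taking complements, P(marked | each) = Urn I 0.085, Urn IV 0.042, Urn III 0.02, Urn V 0.132.
By Bayes' rule, posterior ∝ prior × likelihood:
  Urn I: 0.16 × 0.085 = 0.0136
  Urn IV: 0.48 × 0.042 = 0.02016
  Urn III: 0.22 × 0.02 = 0.0044
  Urn V: 0.14 × 0.132 = 0.01848
Total = 0.05664.
P(Urn I | marked) = 0.0136/0.05664 ≈ 0.240
P(Urn IV | marked) = 0.02016/0.05664 ≈ 0.356
P(Urn III | marked) = 0.0044/0.05664 ≈ 0.078
P(Urn V | marked) = 0.01848/0.05664 ≈ 0.326
(Check: 0.240+0.356+0.078+0.326 = 1.000.)

Urn I 0.240, Urn IV 0.356, Urn III 0.078, Urn V 0.326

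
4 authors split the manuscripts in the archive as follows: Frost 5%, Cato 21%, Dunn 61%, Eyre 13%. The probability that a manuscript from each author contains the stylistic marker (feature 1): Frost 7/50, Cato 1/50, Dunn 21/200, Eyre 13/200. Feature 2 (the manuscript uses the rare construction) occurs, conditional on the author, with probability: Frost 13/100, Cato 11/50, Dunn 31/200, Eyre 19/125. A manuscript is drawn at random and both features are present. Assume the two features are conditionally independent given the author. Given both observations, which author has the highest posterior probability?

Dunn

By Bayes' rule, posterior ∝ prior × likelihood:
  Frost: 0.05 × 0.14 × 0.13 = 0.00091
  Cato: 0.21 × 0.02 × 0.22 = 0.000924
  Dunn: 0.61 × 0.105 × 0.155 = 0.00992775
  Eyre: 0.13 × 0.065 × 0.152 = 0.0012844
Total = 0.01304615.
Largest term belongs to Dunn, so Dunn is most probable.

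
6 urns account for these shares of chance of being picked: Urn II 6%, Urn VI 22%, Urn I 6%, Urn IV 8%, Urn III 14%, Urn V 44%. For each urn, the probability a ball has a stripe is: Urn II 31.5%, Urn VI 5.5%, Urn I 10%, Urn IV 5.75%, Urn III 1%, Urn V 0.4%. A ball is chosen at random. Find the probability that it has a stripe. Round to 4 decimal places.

Prior × likelihood for each hypothesis:
  Urn II: 0.06 × 0.315 = 0.0189
  Urn VI: 0.22 × 0.055 = 0.0121
  Urn I: 0.06 × 0.1 = 0.006
  Urn IV: 0.08 × 0.0575 = 0.0046
  Urn III: 0.14 × 0.01 = 0.0014
  Urn V: 0.44 × 0.004 = 0.00176
P(striped) = 0.0189 + 0.0121 + 0.006 + 0.0046 + 0.0014 + 0.00176 = 0.04476 → 0.0448.

0.0448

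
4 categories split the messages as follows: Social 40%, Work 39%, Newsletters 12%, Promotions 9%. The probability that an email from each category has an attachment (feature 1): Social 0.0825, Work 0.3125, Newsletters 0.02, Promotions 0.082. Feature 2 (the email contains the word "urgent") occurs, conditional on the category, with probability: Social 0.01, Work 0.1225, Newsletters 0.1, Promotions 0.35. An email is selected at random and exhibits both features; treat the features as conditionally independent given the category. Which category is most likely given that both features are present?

Unnormalized posteriors (prior × likelihood):
  Social: 0.4 × 0.0825 × 0.01 = 0.00033
  Work: 0.39 × 0.3125 × 0.1225 = 0.0149296875
  Newsletters: 0.12 × 0.02 × 0.1 = 0.00024
  Promotions: 0.09 × 0.082 × 0.35 = 0.002583
Sum = 0.0180826875.
Largest term belongs to Work, so Work is most probable.

Work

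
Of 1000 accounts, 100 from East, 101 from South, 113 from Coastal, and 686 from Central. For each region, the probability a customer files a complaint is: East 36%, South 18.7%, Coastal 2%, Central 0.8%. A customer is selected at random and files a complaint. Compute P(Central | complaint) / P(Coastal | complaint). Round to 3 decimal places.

2.428

Compute prior × likelihood for every hypothesis:
  East: 0.1 × 0.36 = 0.036
  South: 0.101 × 0.187 = 0.018887
  Coastal: 0.113 × 0.02 = 0.00226
  Central: 0.686 × 0.008 = 0.005488
Sum = 0.062635.
The ratio is 0.005488 / 0.00226 (the normalizer cancels) = 2.428.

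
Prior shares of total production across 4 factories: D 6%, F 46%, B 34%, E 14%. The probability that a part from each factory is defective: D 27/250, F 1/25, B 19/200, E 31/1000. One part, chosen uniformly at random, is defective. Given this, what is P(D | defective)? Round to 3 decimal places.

0.105

Compute prior × likelihood for every hypothesis:
  D: 0.06 × 0.108 = 0.00648
  F: 0.46 × 0.04 = 0.0184
  B: 0.34 × 0.095 = 0.0323
  E: 0.14 × 0.031 = 0.00434
Normalizing constant = 0.06152.
P(D | evidence) = 0.00648 / 0.06152 ≈ 0.105.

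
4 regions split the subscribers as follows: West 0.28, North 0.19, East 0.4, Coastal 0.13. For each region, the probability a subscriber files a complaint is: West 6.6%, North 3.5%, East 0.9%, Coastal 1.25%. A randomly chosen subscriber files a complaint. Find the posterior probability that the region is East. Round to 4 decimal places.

Prior × likelihood for each hypothesis:
  West: 0.28 × 0.066 = 0.01848
  North: 0.19 × 0.035 = 0.00665
  East: 0.4 × 0.009 = 0.0036
  Coastal: 0.13 × 0.0125 = 0.001625
Sum = 0.030355.
P(East | evidence) = 0.0036 / 0.030355 ≈ 0.1186.

0.1186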